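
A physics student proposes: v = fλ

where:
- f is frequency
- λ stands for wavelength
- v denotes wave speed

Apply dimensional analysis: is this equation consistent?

Yes

f (frequency) has dimensions [T^-1].
λ (wavelength) has dimensions [L].
v (wave speed) has dimensions [L T^-1].

Left side: [L T^-1]
Right side: [L T^-1]

Both sides have the same dimensions, so the equation is dimensionally consistent.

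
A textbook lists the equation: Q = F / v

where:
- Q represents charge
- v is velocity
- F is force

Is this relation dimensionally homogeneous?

No

Q (charge) has dimensions [I T].
v (velocity) has dimensions [L T^-1].
F (force) has dimensions [L M T^-2].

Left side: [I T]
Right side: [M T^-1]

The two sides have different dimensions, so the equation is NOT dimensionally consistent.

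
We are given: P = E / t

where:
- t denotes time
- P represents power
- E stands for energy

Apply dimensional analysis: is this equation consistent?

Yes

t (time) has dimensions [T].
P (power) has dimensions [L^2 M T^-3].
E (energy) has dimensions [L^2 M T^-2].

Left side: [L^2 M T^-3]
Right side: [L^2 M T^-3]

Both sides have the same dimensions, so the equation is dimensionally consistent.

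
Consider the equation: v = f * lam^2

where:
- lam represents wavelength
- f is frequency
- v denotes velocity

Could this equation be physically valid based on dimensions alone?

No

lam (wavelength) has dimensions [L].
f (frequency) has dimensions [T^-1].
v (velocity) has dimensions [L T^-1].

Left side: [L T^-1]
Right side: [L^2 T^-1]

The two sides have different dimensions, so the equation is NOT dimensionally consistent.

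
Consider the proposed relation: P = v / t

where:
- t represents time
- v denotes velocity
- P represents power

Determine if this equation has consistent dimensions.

No

t (time) has dimensions [T].
v (velocity) has dimensions [L T^-1].
P (power) has dimensions [L^2 M T^-3].

Left side: [L^2 M T^-3]
Right side: [L T^-2]

The two sides have different dimensions, so the equation is NOT dimensionally consistent.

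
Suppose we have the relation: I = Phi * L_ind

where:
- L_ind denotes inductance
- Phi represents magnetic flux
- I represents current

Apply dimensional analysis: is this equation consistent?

No

L_ind (inductance) has dimensions [I^-2 L^2 M T^-2].
Phi (magnetic flux) has dimensions [I^-1 L^2 M T^-2].
I (current) has dimensions [I].

Left side: [I]
Right side: [I^-3 L^4 M^2 T^-4]

The two sides have different dimensions, so the equation is NOT dimensionally consistent.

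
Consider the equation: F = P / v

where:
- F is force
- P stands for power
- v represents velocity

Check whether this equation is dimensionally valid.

Yes

F (force) has dimensions [L M T^-2].
P (power) has dimensions [L^2 M T^-3].
v (velocity) has dimensions [L T^-1].

Left side: [L M T^-2]
Right side: [L M T^-2]

Both sides have the same dimensions, so the equation is dimensionally consistent.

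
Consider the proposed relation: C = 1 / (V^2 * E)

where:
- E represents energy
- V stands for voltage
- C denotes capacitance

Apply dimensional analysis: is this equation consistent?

No

E (energy) has dimensions [L^2 M T^-2].
V (voltage) has dimensions [I^-1 L^2 M T^-3].
C (capacitance) has dimensions [I^2 L^-2 M^-1 T^4].

Left side: [I^2 L^-2 M^-1 T^4]
Right side: [I^2 L^-6 M^-3 T^8]

The two sides have different dimensions, so the equation is NOT dimensionally consistent.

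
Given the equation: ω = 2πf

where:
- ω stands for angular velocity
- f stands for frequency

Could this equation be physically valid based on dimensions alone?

Yes

ω (angular velocity) has dimensions [T^-1].
f (frequency) has dimensions [T^-1].

Left side: [T^-1]
Right side: [T^-1]

Both sides have the same dimensions, so the equation is dimensionally consistent.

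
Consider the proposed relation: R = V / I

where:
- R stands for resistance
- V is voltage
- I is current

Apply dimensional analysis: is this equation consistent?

Yes

R (resistance) has dimensions [I^-2 L^2 M T^-3].
V (voltage) has dimensions [I^-1 L^2 M T^-3].
I (current) has dimensions [I].

Left side: [I^-2 L^2 M T^-3]
Right side: [I^-2 L^2 M T^-3]

Both sides have the same dimensions, so the equation is dimensionally consistent.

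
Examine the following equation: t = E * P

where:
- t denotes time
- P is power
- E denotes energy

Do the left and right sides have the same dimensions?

No

t (time) has dimensions [T].
P (power) has dimensions [L^2 M T^-3].
E (energy) has dimensions [L^2 M T^-2].

Left side: [T]
Right side: [L^4 M^2 T^-5]

The two sides have different dimensions, so the equation is NOT dimensionally consistent.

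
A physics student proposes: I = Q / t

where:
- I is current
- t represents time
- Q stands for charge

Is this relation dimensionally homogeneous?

Yes

I (current) has dimensions [I].
t (time) has dimensions [T].
Q (charge) has dimensions [I T].

Left side: [I]
Right side: [I]

Both sides have the same dimensions, so the equation is dimensionally consistent.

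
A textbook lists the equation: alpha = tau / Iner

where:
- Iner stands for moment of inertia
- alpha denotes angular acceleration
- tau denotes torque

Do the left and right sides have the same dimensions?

Yes

Iner (moment of inertia) has dimensions [L^2 M].
alpha (angular acceleration) has dimensions [T^-2].
tau (torque) has dimensions [L^2 M T^-2].

Left side: [T^-2]
Right side: [T^-2]

Both sides have the same dimensions, so the equation is dimensionally consistent.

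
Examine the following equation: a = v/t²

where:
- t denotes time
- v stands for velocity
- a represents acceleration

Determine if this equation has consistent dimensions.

No

t (time) has dimensions [T].
v (velocity) has dimensions [L T^-1].
a (acceleration) has dimensions [L T^-2].

Left side: [L T^-2]
Right side: [L T^-3]

The two sides have different dimensions, so the equation is NOT dimensionally consistent.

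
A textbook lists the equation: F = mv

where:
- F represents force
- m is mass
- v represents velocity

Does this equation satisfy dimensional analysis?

No

F (force) has dimensions [L M T^-2].
m (mass) has dimensions [M].
v (velocity) has dimensions [L T^-1].

Left side: [L M T^-2]
Right side: [L M T^-1]

The two sides have different dimensions, so the equation is NOT dimensionally consistent.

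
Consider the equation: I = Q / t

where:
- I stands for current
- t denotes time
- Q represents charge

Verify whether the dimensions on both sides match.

Yes

I (current) has dimensions [I].
t (time) has dimensions [T].
Q (charge) has dimensions [I T].

Left side: [I]
Right side: [I]

Both sides have the same dimensions, so the equation is dimensionally consistent.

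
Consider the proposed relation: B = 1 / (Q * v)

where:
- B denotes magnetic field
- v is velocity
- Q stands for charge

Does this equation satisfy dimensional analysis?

No

B (magnetic field) has dimensions [I^-1 M T^-2].
v (velocity) has dimensions [L T^-1].
Q (charge) has dimensions [I T].

Left side: [I^-1 M T^-2]
Right side: [I^-1 L^-1]

The two sides have different dimensions, so the equation is NOT dimensionally consistent.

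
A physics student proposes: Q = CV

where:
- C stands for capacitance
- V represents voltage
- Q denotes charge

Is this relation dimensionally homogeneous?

Yes

C (capacitance) has dimensions [I^2 L^-2 M^-1 T^4].
V (voltage) has dimensions [I^-1 L^2 M T^-3].
Q (charge) has dimensions [I T].

Left side: [I T]
Right side: [I T]

Both sides have the same dimensions, so the equation is dimensionally consistent.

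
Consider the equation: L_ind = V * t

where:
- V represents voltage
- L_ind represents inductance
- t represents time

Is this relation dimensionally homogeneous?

No

V (voltage) has dimensions [I^-1 L^2 M T^-3].
L_ind (inductance) has dimensions [I^-2 L^2 M T^-2].
t (time) has dimensions [T].

Left side: [I^-2 L^2 M T^-2]
Right side: [I^-1 L^2 M T^-2]

The two sides have different dimensions, so the equation is NOT dimensionally consistent.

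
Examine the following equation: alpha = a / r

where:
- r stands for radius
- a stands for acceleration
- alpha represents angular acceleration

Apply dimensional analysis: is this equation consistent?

Yes

r (radius) has dimensions [L].
a (acceleration) has dimensions [L T^-2].
alpha (angular acceleration) has dimensions [T^-2].

Left side: [T^-2]
Right side: [T^-2]

Both sides have the same dimensions, so the equation is dimensionally consistent.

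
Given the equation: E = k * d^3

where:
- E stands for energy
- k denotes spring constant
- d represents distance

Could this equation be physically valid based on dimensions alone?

No

E (energy) has dimensions [L^2 M T^-2].
k (spring constant) has dimensions [M T^-2].
d (distance) has dimensions [L].

Left side: [L^2 M T^-2]
Right side: [L^3 M T^-2]

The two sides have different dimensions, so the equation is NOT dimensionally consistent.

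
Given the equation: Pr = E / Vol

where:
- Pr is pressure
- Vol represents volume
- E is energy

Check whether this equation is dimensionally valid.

Yes

Pr (pressure) has dimensions [L^-1 M T^-2].
Vol (volume) has dimensions [L^3].
E (energy) has dimensions [L^2 M T^-2].

Left side: [L^-1 M T^-2]
Right side: [L^-1 M T^-2]

Both sides have the same dimensions, so the equation is dimensionally consistent.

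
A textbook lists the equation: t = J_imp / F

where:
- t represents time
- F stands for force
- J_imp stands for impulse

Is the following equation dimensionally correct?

Yes

t (time) has dimensions [T].
F (force) has dimensions [L M T^-2].
J_imp (impulse) has dimensions [L M T^-1].

Left side: [T]
Right side: [T]

Both sides have the same dimensions, so the equation is dimensionally consistent.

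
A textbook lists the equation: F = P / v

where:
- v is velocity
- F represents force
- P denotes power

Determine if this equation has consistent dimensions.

Yes

v (velocity) has dimensions [L T^-1].
F (force) has dimensions [L M T^-2].
P (power) has dimensions [L^2 M T^-3].

Left side: [L M T^-2]
Right side: [L M T^-2]

Both sides have the same dimensions, so the equation is dimensionally consistent.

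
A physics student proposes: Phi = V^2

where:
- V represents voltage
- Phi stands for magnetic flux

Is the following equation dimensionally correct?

No

V (voltage) has dimensions [I^-1 L^2 M T^-3].
Phi (magnetic flux) has dimensions [I^-1 L^2 M T^-2].

Left side: [I^-1 L^2 M T^-2]
Right side: [I^-2 L^4 M^2 T^-6]

The two sides have different dimensions, so the equation is NOT dimensionally consistent.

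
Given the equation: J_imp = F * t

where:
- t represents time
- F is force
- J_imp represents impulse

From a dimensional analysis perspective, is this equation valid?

Yes

t (time) has dimensions [T].
F (force) has dimensions [L M T^-2].
J_imp (impulse) has dimensions [L M T^-1].

Left side: [L M T^-1]
Right side: [L M T^-1]

Both sides have the same dimensions, so the equation is dimensionally consistent.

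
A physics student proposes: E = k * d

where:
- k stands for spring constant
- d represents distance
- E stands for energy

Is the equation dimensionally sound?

No

k (spring constant) has dimensions [M T^-2].
d (distance) has dimensions [L].
E (energy) has dimensions [L^2 M T^-2].

Left side: [L^2 M T^-2]
Right side: [L M T^-2]

The two sides have different dimensions, so the equation is NOT dimensionally consistent.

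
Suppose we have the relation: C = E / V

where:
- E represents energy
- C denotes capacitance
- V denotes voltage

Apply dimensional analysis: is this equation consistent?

No

E (energy) has dimensions [L^2 M T^-2].
C (capacitance) has dimensions [I^2 L^-2 M^-1 T^4].
V (voltage) has dimensions [I^-1 L^2 M T^-3].

Left side: [I^2 L^-2 M^-1 T^4]
Right side: [I T]

The two sides have different dimensions, so the equation is NOT dimensionally consistent.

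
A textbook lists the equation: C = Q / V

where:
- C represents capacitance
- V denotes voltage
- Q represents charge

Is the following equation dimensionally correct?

Yes

C (capacitance) has dimensions [I^2 L^-2 M^-1 T^4].
V (voltage) has dimensions [I^-1 L^2 M T^-3].
Q (charge) has dimensions [I T].

Left side: [I^2 L^-2 M^-1 T^4]
Right side: [I^2 L^-2 M^-1 T^4]

Both sides have the same dimensions, so the equation is dimensionally consistent.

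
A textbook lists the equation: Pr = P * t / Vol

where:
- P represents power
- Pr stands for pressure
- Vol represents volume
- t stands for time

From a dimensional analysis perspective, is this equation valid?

Yes

P (power) has dimensions [L^2 M T^-3].
Pr (pressure) has dimensions [L^-1 M T^-2].
Vol (volume) has dimensions [L^3].
t (time) has dimensions [T].

Left side: [L^-1 M T^-2]
Right side: [L^-1 M T^-2]

Both sides have the same dimensions, so the equation is dimensionally consistent.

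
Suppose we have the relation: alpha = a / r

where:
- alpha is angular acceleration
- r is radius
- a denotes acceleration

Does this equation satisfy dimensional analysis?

Yes

alpha (angular acceleration) has dimensions [T^-2].
r (radius) has dimensions [L].
a (acceleration) has dimensions [L T^-2].

Left side: [T^-2]
Right side: [T^-2]

Both sides have the same dimensions, so the equation is dimensionally consistent.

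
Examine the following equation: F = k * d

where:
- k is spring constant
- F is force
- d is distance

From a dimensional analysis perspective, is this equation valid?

Yes

k (spring constant) has dimensions [M T^-2].
F (force) has dimensions [L M T^-2].
d (distance) has dimensions [L].

Left side: [L M T^-2]
Right side: [L M T^-2]

Both sides have the same dimensions, so the equation is dimensionally consistent.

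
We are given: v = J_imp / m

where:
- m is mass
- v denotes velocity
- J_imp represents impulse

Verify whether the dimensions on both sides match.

Yes

m (mass) has dimensions [M].
v (velocity) has dimensions [L T^-1].
J_imp (impulse) has dimensions [L M T^-1].

Left side: [L T^-1]
Right side: [L T^-1]

Both sides have the same dimensions, so the equation is dimensionally consistent.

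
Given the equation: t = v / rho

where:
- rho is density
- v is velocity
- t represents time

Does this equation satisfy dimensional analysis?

No

rho (density) has dimensions [L^-3 M].
v (velocity) has dimensions [L T^-1].
t (time) has dimensions [T].

Left side: [T]
Right side: [L^4 M^-1 T^-1]

The two sides have different dimensions, so the equation is NOT dimensionally consistent.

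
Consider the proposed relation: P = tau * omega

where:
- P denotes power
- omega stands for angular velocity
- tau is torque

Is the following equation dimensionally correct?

Yes

P (power) has dimensions [L^2 M T^-3].
omega (angular velocity) has dimensions [T^-1].
tau (torque) has dimensions [L^2 M T^-2].

Left side: [L^2 M T^-3]
Right side: [L^2 M T^-3]

Both sides have the same dimensions, so the equation is dimensionally consistent.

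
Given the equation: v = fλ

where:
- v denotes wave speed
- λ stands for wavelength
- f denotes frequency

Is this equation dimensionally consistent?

Yes

v (wave speed) has dimensions [L T^-1].
λ (wavelength) has dimensions [L].
f (frequency) has dimensions [T^-1].

Left side: [L T^-1]
Right side: [L T^-1]

Both sides have the same dimensions, so the equation is dimensionally consistent.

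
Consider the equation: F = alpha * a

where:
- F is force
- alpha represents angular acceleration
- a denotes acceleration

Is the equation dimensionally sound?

No

F (force) has dimensions [L M T^-2].
alpha (angular acceleration) has dimensions [T^-2].
a (acceleration) has dimensions [L T^-2].

Left side: [L M T^-2]
Right side: [L T^-4]

The two sides have different dimensions, so the equation is NOT dimensionally consistent.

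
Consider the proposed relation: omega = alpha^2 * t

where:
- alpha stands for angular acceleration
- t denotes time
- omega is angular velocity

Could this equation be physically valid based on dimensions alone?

No

alpha (angular acceleration) has dimensions [T^-2].
t (time) has dimensions [T].
omega (angular velocity) has dimensions [T^-1].

Left side: [T^-1]
Right side: [T^-3]

The two sides have different dimensions, so the equation is NOT dimensionally consistent.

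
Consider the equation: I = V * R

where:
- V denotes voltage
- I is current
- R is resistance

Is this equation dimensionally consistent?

No

V (voltage) has dimensions [I^-1 L^2 M T^-3].
I (current) has dimensions [I].
R (resistance) has dimensions [I^-2 L^2 M T^-3].

Left side: [I]
Right side: [I^-3 L^4 M^2 T^-6]

The two sides have different dimensions, so the equation is NOT dimensionally consistent.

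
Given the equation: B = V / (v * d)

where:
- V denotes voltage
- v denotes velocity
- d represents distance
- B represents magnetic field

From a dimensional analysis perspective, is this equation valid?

Yes

V (voltage) has dimensions [I^-1 L^2 M T^-3].
v (velocity) has dimensions [L T^-1].
d (distance) has dimensions [L].
B (magnetic field) has dimensions [I^-1 M T^-2].

Left side: [I^-1 M T^-2]
Right side: [I^-1 M T^-2]

Both sides have the same dimensions, so the equation is dimensionally consistent.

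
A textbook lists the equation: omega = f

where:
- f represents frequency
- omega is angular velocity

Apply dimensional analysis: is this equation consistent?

Yes

f (frequency) has dimensions [T^-1].
omega (angular velocity) has dimensions [T^-1].

Left side: [T^-1]
Right side: [T^-1]

Both sides have the same dimensions, so the equation is dimensionally consistent.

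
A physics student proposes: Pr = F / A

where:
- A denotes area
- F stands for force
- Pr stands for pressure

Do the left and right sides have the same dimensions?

Yes

A (area) has dimensions [L^2].
F (force) has dimensions [L M T^-2].
Pr (pressure) has dimensions [L^-1 M T^-2].

Left side: [L^-1 M T^-2]
Right side: [L^-1 M T^-2]

Both sides have the same dimensions, so the equation is dimensionally consistent.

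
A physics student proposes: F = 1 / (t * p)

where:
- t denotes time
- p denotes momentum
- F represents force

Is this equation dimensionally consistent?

No

t (time) has dimensions [T].
p (momentum) has dimensions [L M T^-1].
F (force) has dimensions [L M T^-2].

Left side: [L M T^-2]
Right side: [L^-1 M^-1]

The two sides have different dimensions, so the equation is NOT dimensionally consistent.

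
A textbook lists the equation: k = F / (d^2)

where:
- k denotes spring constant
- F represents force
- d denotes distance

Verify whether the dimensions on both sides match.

No

k (spring constant) has dimensions [M T^-2].
F (force) has dimensions [L M T^-2].
d (distance) has dimensions [L].

Left side: [M T^-2]
Right side: [L^-1 M T^-2]

The two sides have different dimensions, so the equation is NOT dimensionally consistent.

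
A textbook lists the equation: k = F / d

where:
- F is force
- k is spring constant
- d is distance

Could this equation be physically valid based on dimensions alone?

Yes

F (force) has dimensions [L M T^-2].
k (spring constant) has dimensions [M T^-2].
d (distance) has dimensions [L].

Left side: [M T^-2]
Right side: [M T^-2]

Both sides have the same dimensions, so the equation is dimensionally consistent.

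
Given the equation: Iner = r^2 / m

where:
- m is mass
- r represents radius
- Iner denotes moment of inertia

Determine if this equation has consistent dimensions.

No

m (mass) has dimensions [M].
r (radius) has dimensions [L].
Iner (moment of inertia) has dimensions [L^2 M].

Left side: [L^2 M]
Right side: [L^2 M^-1]

The two sides have different dimensions, so the equation is NOT dimensionally consistent.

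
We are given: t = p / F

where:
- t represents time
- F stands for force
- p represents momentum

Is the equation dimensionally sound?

Yes

t (time) has dimensions [T].
F (force) has dimensions [L M T^-2].
p (momentum) has dimensions [L M T^-1].

Left side: [T]
Right side: [T]

Both sides have the same dimensions, so the equation is dimensionally consistent.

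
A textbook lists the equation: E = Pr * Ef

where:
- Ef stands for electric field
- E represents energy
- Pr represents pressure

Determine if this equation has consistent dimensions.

No

Ef (electric field) has dimensions [I^-1 L M T^-3].
E (energy) has dimensions [L^2 M T^-2].
Pr (pressure) has dimensions [L^-1 M T^-2].

Left side: [L^2 M T^-2]
Right side: [I^-1 M^2 T^-5]

The two sides have different dimensions, so the equation is NOT dimensionally consistent.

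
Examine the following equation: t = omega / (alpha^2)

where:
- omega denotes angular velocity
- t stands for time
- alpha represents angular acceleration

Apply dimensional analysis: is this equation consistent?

No

omega (angular velocity) has dimensions [T^-1].
t (time) has dimensions [T].
alpha (angular acceleration) has dimensions [T^-2].

Left side: [T]
Right side: [T^3]

The two sides have different dimensions, so the equation is NOT dimensionally consistent.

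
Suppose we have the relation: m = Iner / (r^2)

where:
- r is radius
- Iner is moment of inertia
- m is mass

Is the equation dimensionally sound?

Yes

r (radius) has dimensions [L].
Iner (moment of inertia) has dimensions [L^2 M].
m (mass) has dimensions [M].

Left side: [M]
Right side: [M]

Both sides have the same dimensions, so the equation is dimensionally consistent.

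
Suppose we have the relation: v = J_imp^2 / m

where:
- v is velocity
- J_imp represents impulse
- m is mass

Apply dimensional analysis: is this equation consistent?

No

v (velocity) has dimensions [L T^-1].
J_imp (impulse) has dimensions [L M T^-1].
m (mass) has dimensions [M].

Left side: [L T^-1]
Right side: [L^2 M T^-2]

The two sides have different dimensions, so the equation is NOT dimensionally consistent.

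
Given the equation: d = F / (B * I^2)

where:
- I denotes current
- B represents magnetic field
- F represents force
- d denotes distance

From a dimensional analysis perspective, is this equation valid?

No

I (current) has dimensions [I].
B (magnetic field) has dimensions [I^-1 M T^-2].
F (force) has dimensions [L M T^-2].
d (distance) has dimensions [L].

Left side: [L]
Right side: [I^-1 L]

The two sides have different dimensions, so the equation is NOT dimensionally consistent.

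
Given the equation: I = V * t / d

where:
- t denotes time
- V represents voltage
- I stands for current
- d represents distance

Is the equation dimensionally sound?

No

t (time) has dimensions [T].
V (voltage) has dimensions [I^-1 L^2 M T^-3].
I (current) has dimensions [I].
d (distance) has dimensions [L].

Left side: [I]
Right side: [I^-1 L M T^-2]

The two sides have different dimensions, so the equation is NOT dimensionally consistent.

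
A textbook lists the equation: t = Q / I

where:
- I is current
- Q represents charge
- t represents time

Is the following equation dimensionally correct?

Yes

I (current) has dimensions [I].
Q (charge) has dimensions [I T].
t (time) has dimensions [T].

Left side: [T]
Right side: [T]

Both sides have the same dimensions, so the equation is dimensionally consistent.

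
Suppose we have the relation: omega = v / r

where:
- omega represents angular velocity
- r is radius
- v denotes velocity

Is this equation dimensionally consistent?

Yes

omega (angular velocity) has dimensions [T^-1].
r (radius) has dimensions [L].
v (velocity) has dimensions [L T^-1].

Left side: [T^-1]
Right side: [T^-1]

Both sides have the same dimensions, so the equation is dimensionally consistent.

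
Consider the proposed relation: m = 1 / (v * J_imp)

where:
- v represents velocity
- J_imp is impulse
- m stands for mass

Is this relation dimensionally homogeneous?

No

v (velocity) has dimensions [L T^-1].
J_imp (impulse) has dimensions [L M T^-1].
m (mass) has dimensions [M].

Left side: [M]
Right side: [L^-2 M^-1 T^2]

The two sides have different dimensions, so the equation is NOT dimensionally consistent.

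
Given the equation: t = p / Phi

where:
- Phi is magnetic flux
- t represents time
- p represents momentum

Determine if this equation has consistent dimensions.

No

Phi (magnetic flux) has dimensions [I^-1 L^2 M T^-2].
t (time) has dimensions [T].
p (momentum) has dimensions [L M T^-1].

Left side: [T]
Right side: [I L^-1 T]

The two sides have different dimensions, so the equation is NOT dimensionally consistent.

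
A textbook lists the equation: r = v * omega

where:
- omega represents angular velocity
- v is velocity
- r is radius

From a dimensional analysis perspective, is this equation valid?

No

omega (angular velocity) has dimensions [T^-1].
v (velocity) has dimensions [L T^-1].
r (radius) has dimensions [L].

Left side: [L]
Right side: [L T^-2]

The two sides have different dimensions, so the equation is NOT dimensionally consistent.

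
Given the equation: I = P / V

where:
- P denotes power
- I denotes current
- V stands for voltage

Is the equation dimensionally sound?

Yes

P (power) has dimensions [L^2 M T^-3].
I (current) has dimensions [I].
V (voltage) has dimensions [I^-1 L^2 M T^-3].

Left side: [I]
Right side: [I]

Both sides have the same dimensions, so the equation is dimensionally consistent.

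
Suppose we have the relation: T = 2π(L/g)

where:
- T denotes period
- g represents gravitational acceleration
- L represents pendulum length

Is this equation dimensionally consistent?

No

T (period) has dimensions [T].
g (gravitational acceleration) has dimensions [L T^-2].
L (pendulum length) has dimensions [L].

Left side: [T]
Right side: [T^2]

The two sides have different dimensions, so the equation is NOT dimensionally consistent.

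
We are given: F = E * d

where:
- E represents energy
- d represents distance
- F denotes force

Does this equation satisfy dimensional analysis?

No

E (energy) has dimensions [L^2 M T^-2].
d (distance) has dimensions [L].
F (force) has dimensions [L M T^-2].

Left side: [L M T^-2]
Right side: [L^3 M T^-2]

The two sides have different dimensions, so the equation is NOT dimensionally consistent.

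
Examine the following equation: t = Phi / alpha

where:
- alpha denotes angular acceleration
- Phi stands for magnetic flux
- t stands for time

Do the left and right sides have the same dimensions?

No

alpha (angular acceleration) has dimensions [T^-2].
Phi (magnetic flux) has dimensions [I^-1 L^2 M T^-2].
t (time) has dimensions [T].

Left side: [T]
Right side: [I^-1 L^2 M]

The two sides have different dimensions, so the equation is NOT dimensionally consistent.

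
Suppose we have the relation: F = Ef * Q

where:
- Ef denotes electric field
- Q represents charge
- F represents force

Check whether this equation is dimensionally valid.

Yes

Ef (electric field) has dimensions [I^-1 L M T^-3].
Q (charge) has dimensions [I T].
F (force) has dimensions [L M T^-2].

Left side: [L M T^-2]
Right side: [L M T^-2]

Both sides have the same dimensions, so the equation is dimensionally consistent.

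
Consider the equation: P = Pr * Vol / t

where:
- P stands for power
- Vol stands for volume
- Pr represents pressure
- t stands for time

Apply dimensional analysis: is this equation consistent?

Yes

P (power) has dimensions [L^2 M T^-3].
Vol (volume) has dimensions [L^3].
Pr (pressure) has dimensions [L^-1 M T^-2].
t (time) has dimensions [T].

Left side: [L^2 M T^-3]
Right side: [L^2 M T^-3]

Both sides have the same dimensions, so the equation is dimensionally consistent.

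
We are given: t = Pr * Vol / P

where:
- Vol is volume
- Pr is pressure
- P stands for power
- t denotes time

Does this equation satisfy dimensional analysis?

Yes

Vol (volume) has dimensions [L^3].
Pr (pressure) has dimensions [L^-1 M T^-2].
P (power) has dimensions [L^2 M T^-3].
t (time) has dimensions [T].

Left side: [T]
Right side: [T]

Both sides have the same dimensions, so the equation is dimensionally consistent.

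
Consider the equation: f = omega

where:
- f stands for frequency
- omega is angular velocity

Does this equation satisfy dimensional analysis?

Yes

f (frequency) has dimensions [T^-1].
omega (angular velocity) has dimensions [T^-1].

Left side: [T^-1]
Right side: [T^-1]

Both sides have the same dimensions, so the equation is dimensionally consistent.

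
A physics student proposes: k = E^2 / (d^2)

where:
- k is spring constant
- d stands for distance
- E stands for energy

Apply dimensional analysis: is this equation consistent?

No

k (spring constant) has dimensions [M T^-2].
d (distance) has dimensions [L].
E (energy) has dimensions [L^2 M T^-2].

Left side: [M T^-2]
Right side: [L^2 M^2 T^-4]

The two sides have different dimensions, so the equation is NOT dimensionally consistent.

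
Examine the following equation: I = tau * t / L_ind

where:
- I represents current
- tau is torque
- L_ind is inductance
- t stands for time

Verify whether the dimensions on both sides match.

No

I (current) has dimensions [I].
tau (torque) has dimensions [L^2 M T^-2].
L_ind (inductance) has dimensions [I^-2 L^2 M T^-2].
t (time) has dimensions [T].

Left side: [I]
Right side: [I^2 T]

The two sides have different dimensions, so the equation is NOT dimensionally consistent.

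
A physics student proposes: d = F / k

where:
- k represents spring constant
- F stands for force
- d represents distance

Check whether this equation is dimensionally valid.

Yes

k (spring constant) has dimensions [M T^-2].
F (force) has dimensions [L M T^-2].
d (distance) has dimensions [L].

Left side: [L]
Right side: [L]

Both sides have the same dimensions, so the equation is dimensionally consistent.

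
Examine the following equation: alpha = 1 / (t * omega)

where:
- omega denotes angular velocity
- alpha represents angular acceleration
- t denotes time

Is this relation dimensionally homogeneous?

No

omega (angular velocity) has dimensions [T^-1].
alpha (angular acceleration) has dimensions [T^-2].
t (time) has dimensions [T].

Left side: [T^-2]
Right side: [dimensionless]

The two sides have different dimensions, so the equation is NOT dimensionally consistent.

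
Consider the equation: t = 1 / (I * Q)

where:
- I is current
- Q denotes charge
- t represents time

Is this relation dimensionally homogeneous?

No

I (current) has dimensions [I].
Q (charge) has dimensions [I T].
t (time) has dimensions [T].

Left side: [T]
Right side: [I^-2 T^-1]

The two sides have different dimensions, so the equation is NOT dimensionally consistent.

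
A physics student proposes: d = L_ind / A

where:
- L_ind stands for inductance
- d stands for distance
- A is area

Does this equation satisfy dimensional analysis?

No

L_ind (inductance) has dimensions [I^-2 L^2 M T^-2].
d (distance) has dimensions [L].
A (area) has dimensions [L^2].

Left side: [L]
Right side: [I^-2 M T^-2]

The two sides have different dimensions, so the equation is NOT dimensionally consistent.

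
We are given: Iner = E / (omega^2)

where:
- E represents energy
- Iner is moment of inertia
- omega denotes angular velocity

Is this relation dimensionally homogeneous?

Yes

E (energy) has dimensions [L^2 M T^-2].
Iner (moment of inertia) has dimensions [L^2 M].
omega (angular velocity) has dimensions [T^-1].

Left side: [L^2 M]
Right side: [L^2 M]

Both sides have the same dimensions, so the equation is dimensionally consistent.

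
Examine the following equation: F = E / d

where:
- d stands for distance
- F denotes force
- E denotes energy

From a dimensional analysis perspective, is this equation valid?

Yes

d (distance) has dimensions [L].
F (force) has dimensions [L M T^-2].
E (energy) has dimensions [L^2 M T^-2].

Left side: [L M T^-2]
Right side: [L M T^-2]

Both sides have the same dimensions, so the equation is dimensionally consistent.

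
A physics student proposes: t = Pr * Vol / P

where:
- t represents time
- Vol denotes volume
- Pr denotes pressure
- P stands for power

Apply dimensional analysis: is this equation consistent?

Yes

t (time) has dimensions [T].
Vol (volume) has dimensions [L^3].
Pr (pressure) has dimensions [L^-1 M T^-2].
P (power) has dimensions [L^2 M T^-3].

Left side: [T]
Right side: [T]

Both sides have the same dimensions, so the equation is dimensionally consistent.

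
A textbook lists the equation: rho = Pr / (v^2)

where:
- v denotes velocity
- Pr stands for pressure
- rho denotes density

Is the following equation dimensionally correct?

Yes

v (velocity) has dimensions [L T^-1].
Pr (pressure) has dimensions [L^-1 M T^-2].
rho (density) has dimensions [L^-3 M].

Left side: [L^-3 M]
Right side: [L^-3 M]

Both sides have the same dimensions, so the equation is dimensionally consistent.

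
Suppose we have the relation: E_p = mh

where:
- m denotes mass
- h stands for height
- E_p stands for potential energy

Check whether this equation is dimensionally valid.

No

m (mass) has dimensions [M].
h (height) has dimensions [L].
E_p (potential energy) has dimensions [L^2 M T^-2].

Left side: [L^2 M T^-2]
Right side: [L M]

The two sides have different dimensions, so the equation is NOT dimensionally consistent.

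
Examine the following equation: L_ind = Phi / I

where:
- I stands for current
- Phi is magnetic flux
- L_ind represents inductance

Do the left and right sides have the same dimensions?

Yes

I (current) has dimensions [I].
Phi (magnetic flux) has dimensions [I^-1 L^2 M T^-2].
L_ind (inductance) has dimensions [I^-2 L^2 M T^-2].

Left side: [I^-2 L^2 M T^-2]
Right side: [I^-2 L^2 M T^-2]

Both sides have the same dimensions, so the equation is dimensionally consistent.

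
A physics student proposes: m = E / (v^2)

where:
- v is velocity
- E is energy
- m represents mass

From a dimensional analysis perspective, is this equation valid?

Yes

v (velocity) has dimensions [L T^-1].
E (energy) has dimensions [L^2 M T^-2].
m (mass) has dimensions [M].

Left side: [M]
Right side: [M]

Both sides have the same dimensions, so the equation is dimensionally consistent.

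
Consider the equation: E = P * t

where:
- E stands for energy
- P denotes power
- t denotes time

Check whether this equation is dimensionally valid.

Yes

E (energy) has dimensions [L^2 M T^-2].
P (power) has dimensions [L^2 M T^-3].
t (time) has dimensions [T].

Left side: [L^2 M T^-2]
Right side: [L^2 M T^-2]

Both sides have the same dimensions, so the equation is dimensionally consistent.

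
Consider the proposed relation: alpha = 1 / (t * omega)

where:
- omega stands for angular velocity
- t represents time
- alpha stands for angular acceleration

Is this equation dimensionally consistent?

No

omega (angular velocity) has dimensions [T^-1].
t (time) has dimensions [T].
alpha (angular acceleration) has dimensions [T^-2].

Left side: [T^-2]
Right side: [dimensionless]

The two sides have different dimensions, so the equation is NOT dimensionally consistent.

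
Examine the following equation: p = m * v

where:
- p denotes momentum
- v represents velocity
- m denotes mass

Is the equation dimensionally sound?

Yes

p (momentum) has dimensions [L M T^-1].
v (velocity) has dimensions [L T^-1].
m (mass) has dimensions [M].

Left side: [L M T^-1]
Right side: [L M T^-1]

Both sides have the same dimensions, so the equation is dimensionally consistent.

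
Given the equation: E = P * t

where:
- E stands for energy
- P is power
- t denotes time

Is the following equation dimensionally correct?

Yes

E (energy) has dimensions [L^2 M T^-2].
P (power) has dimensions [L^2 M T^-3].
t (time) has dimensions [T].

Left side: [L^2 M T^-2]
Right side: [L^2 M T^-2]

Both sides have the same dimensions, so the equation is dimensionally consistent.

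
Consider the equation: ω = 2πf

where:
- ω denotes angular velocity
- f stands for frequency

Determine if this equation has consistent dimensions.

Yes

ω (angular velocity) has dimensions [T^-1].
f (frequency) has dimensions [T^-1].

Left side: [T^-1]
Right side: [T^-1]

Both sides have the same dimensions, so the equation is dimensionally consistent.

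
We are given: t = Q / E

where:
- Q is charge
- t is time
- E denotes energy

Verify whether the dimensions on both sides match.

No

Q (charge) has dimensions [I T].
t (time) has dimensions [T].
E (energy) has dimensions [L^2 M T^-2].

Left side: [T]
Right side: [I L^-2 M^-1 T^3]

The two sides have different dimensions, so the equation is NOT dimensionally consistent.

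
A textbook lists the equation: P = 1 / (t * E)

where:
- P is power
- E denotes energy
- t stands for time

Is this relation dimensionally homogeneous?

No

P (power) has dimensions [L^2 M T^-3].
E (energy) has dimensions [L^2 M T^-2].
t (time) has dimensions [T].

Left side: [L^2 M T^-3]
Right side: [L^-2 M^-1 T]

The two sides have different dimensions, so the equation is NOT dimensionally consistent.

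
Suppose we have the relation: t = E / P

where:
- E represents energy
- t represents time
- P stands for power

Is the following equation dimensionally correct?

Yes

E (energy) has dimensions [L^2 M T^-2].
t (time) has dimensions [T].
P (power) has dimensions [L^2 M T^-3].

Left side: [T]
Right side: [T]

Both sides have the same dimensions, so the equation is dimensionally consistent.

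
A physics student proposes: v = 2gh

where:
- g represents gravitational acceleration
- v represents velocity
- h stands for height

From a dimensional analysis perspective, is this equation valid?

No

g (gravitational acceleration) has dimensions [L T^-2].
v (velocity) has dimensions [L T^-1].
h (height) has dimensions [L].

Left side: [L T^-1]
Right side: [L^2 T^-2]

The two sides have different dimensions, so the equation is NOT dimensionally consistent.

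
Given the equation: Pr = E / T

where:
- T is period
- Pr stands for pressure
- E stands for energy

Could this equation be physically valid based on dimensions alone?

No

T (period) has dimensions [T].
Pr (pressure) has dimensions [L^-1 M T^-2].
E (energy) has dimensions [L^2 M T^-2].

Left side: [L^-1 M T^-2]
Right side: [L^2 M T^-3]

The two sides have different dimensions, so the equation is NOT dimensionally consistent.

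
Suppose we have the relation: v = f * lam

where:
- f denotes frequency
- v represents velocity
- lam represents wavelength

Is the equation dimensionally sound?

Yes

f (frequency) has dimensions [T^-1].
v (velocity) has dimensions [L T^-1].
lam (wavelength) has dimensions [L].

Left side: [L T^-1]
Right side: [L T^-1]

Both sides have the same dimensions, so the equation is dimensionally consistent.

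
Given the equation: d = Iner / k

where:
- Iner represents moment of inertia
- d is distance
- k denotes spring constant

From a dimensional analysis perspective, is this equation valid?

No

Iner (moment of inertia) has dimensions [L^2 M].
d (distance) has dimensions [L].
k (spring constant) has dimensions [M T^-2].

Left side: [L]
Right side: [L^2 T^2]

The two sides have different dimensions, so the equation is NOT dimensionally consistent.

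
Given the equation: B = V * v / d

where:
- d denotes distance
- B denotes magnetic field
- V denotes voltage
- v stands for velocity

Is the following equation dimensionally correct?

No

d (distance) has dimensions [L].
B (magnetic field) has dimensions [I^-1 M T^-2].
V (voltage) has dimensions [I^-1 L^2 M T^-3].
v (velocity) has dimensions [L T^-1].

Left side: [I^-1 M T^-2]
Right side: [I^-1 L^2 M T^-4]

The two sides have different dimensions, so the equation is NOT dimensionally consistent.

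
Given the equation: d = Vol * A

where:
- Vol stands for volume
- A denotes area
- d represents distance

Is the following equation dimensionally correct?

No

Vol (volume) has dimensions [L^3].
A (area) has dimensions [L^2].
d (distance) has dimensions [L].

Left side: [L]
Right side: [L^5]

The two sides have different dimensions, so the equation is NOT dimensionally consistent.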